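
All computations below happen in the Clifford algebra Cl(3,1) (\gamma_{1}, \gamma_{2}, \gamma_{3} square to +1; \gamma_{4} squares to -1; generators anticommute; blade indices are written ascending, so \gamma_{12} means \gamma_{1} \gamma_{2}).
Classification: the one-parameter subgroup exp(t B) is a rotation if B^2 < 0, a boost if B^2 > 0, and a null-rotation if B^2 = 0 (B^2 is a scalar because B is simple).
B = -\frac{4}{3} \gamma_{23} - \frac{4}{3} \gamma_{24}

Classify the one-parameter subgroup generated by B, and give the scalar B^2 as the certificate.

B^2 term by term: the squares give (-\frac{4}{3})^2*(\gamma_{23})^2 + (-\frac{4}{3})^2*(\gamma_{24})^2 = \frac{16}{9}*(-1) + \frac{16}{9}*(+1) = 0 (each basis 2-blade squares to minus the product of its generators' squares); cross terms between blades sharing an index anticommute and cancel. So B^2 = 0.
Answer: null-rotation, certificate B^2 = 0. The class reads off the invariant scalar 0 directly.


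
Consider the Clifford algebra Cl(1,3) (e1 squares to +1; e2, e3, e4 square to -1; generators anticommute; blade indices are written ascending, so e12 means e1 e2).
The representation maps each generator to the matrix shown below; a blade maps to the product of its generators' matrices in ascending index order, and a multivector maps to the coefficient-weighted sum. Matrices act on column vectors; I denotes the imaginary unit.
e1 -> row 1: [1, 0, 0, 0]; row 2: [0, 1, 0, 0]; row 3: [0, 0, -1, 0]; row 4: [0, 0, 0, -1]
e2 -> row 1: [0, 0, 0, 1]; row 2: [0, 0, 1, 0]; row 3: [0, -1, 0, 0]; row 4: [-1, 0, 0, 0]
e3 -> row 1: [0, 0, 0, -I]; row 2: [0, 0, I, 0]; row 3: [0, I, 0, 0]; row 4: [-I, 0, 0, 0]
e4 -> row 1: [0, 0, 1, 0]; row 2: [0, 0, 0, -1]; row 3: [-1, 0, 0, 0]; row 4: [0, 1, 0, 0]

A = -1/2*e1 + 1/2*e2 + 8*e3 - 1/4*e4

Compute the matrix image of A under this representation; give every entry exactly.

M = (-1/2)*rho(e1) + (1/2)*rho(e2) + (8)*rho(e3) + (-1/4)*rho(e4), summed entrywise:
Answer: row 1: [-1/2, 0, -1/4, 1/2 - 8*I]; row 2: [0, -1/2, 1/2 + 8*I, 1/4]; row 3: [1/4, -1/2 + 8*I, 1/2, 0]; row 4: [-1/2 - 8*I, -1/4, 0, 1/2]


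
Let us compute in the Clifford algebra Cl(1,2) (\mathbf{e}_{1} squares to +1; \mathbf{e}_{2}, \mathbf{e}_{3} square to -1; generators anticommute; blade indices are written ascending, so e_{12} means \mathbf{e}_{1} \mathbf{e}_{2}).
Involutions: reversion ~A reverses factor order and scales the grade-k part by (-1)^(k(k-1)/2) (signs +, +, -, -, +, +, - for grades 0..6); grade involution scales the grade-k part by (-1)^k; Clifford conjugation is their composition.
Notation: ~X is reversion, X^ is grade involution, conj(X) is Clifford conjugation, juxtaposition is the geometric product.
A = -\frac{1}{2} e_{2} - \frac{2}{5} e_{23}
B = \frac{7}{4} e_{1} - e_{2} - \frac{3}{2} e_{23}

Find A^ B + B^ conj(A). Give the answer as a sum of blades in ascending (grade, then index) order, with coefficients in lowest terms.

first term: -\frac{1}{10} + \frac{23}{20} e_{3} - \frac{7}{8} e_{12} - \frac{7}{10} e_{123}
second term: \frac{1}{10} - \frac{23}{20} e_{3} - \frac{7}{8} e_{12} - \frac{7}{10} e_{123}
Answer: -\frac{7}{4} e_{12} - \frac{7}{5} e_{123}


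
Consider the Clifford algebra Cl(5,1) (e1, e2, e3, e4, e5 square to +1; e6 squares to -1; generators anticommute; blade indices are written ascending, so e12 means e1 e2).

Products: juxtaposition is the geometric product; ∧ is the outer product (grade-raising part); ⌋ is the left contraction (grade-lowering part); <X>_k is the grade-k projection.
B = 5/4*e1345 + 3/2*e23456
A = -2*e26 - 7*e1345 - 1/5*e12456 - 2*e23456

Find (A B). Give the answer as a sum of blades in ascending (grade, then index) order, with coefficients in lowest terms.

step 1: -23/4 - 3/10*e13 - 8*e126 - 1/4*e236 + 3*e345 + 5/2*e123456
Answer: -23/4 - 3/10*e13 - 8*e126 - 1/4*e236 + 3*e345 + 5/2*e123456


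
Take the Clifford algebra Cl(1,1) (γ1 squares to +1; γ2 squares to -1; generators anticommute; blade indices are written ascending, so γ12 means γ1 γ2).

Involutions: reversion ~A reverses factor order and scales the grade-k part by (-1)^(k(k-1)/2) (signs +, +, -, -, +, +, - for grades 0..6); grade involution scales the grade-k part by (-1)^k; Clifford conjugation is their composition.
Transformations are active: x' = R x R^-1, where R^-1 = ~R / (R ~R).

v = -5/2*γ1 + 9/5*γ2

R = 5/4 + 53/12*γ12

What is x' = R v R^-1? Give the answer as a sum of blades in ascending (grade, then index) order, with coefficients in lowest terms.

~R = 5/4 - 53/12*γ12, and R ~R = -323/18, so R^-1 = ~R / (-323/18).
R v = -443/40*γ1 + 319/24*γ2
Answer: 10447/2584*γ1 - 47181/12920*γ2


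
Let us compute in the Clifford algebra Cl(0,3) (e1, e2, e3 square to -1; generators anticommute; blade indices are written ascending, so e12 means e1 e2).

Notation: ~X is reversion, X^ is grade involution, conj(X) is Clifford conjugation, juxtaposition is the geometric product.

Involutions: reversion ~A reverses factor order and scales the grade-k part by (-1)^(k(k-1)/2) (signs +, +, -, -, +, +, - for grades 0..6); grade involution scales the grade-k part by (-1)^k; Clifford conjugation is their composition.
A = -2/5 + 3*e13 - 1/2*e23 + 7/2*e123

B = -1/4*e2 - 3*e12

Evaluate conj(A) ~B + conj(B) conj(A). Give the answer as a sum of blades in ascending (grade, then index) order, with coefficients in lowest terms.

first term: 1/10*e2 - 85/8*e3 - 6/5*e12 + 5/8*e13 + 9*e23 - 3/4*e123
second term: -1/10*e2 - 85/8*e3 - 6/5*e12 - 5/8*e13 - 9*e23 + 3/4*e123
Answer: -85/4*e3 - 12/5*e12


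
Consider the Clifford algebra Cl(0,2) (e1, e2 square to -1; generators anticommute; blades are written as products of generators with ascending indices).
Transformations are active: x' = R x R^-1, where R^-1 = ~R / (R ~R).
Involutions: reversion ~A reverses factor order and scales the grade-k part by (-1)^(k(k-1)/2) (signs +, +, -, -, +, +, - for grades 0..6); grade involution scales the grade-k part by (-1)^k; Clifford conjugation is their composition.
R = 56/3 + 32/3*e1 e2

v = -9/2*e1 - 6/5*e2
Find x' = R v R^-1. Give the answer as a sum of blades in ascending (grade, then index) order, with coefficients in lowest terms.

~R = 56/3 - 32/3*e1 e2, and R ~R = 4160/9, so R^-1 = ~R / (4160/9).
R v = -356/5*e1 - 352/5*e2
Answer: -813/650*e1 - 1458/325*e2


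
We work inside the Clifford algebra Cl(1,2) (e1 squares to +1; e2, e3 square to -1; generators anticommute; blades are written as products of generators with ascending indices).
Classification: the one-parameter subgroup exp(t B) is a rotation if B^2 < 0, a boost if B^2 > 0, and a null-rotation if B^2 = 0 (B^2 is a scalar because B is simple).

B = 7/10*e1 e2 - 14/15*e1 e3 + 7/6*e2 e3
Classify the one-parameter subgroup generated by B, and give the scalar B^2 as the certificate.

B^2 term by term: the squares give (7/10)^2*(e1 e2)^2 + (-14/15)^2*(e1 e3)^2 + (7/6)^2*(e2 e3)^2 = 49/100*(+1) + 196/225*(+1) + 49/36*(-1) = 0 (each basis 2-blade squares to minus the product of its generators' squares); cross terms between blades sharing an index anticommute and cancel. So B^2 = 0.
Answer: null-rotation, certificate B^2 = 0. The class reads off the invariant scalar 0 directly.


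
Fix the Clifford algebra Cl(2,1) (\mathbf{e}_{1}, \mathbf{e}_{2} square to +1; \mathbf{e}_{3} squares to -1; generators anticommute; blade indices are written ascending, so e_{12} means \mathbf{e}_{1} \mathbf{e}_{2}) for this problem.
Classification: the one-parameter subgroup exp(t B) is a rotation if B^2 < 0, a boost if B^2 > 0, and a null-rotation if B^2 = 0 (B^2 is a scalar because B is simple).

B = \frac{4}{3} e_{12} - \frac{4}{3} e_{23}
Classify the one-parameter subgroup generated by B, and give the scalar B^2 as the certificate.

B^2 term by term: the squares give (\frac{4}{3})^2*(e_{12})^2 + (-\frac{4}{3})^2*(e_{23})^2 = \frac{16}{9}*(-1) + \frac{16}{9}*(+1) = 0 (each basis 2-blade squares to minus the product of its generators' squares); cross terms between blades sharing an index anticommute and cancel. So B^2 = 0.
Answer: null-rotation, certificate B^2 = 0. The class reads off the invariant scalar 0 directly.


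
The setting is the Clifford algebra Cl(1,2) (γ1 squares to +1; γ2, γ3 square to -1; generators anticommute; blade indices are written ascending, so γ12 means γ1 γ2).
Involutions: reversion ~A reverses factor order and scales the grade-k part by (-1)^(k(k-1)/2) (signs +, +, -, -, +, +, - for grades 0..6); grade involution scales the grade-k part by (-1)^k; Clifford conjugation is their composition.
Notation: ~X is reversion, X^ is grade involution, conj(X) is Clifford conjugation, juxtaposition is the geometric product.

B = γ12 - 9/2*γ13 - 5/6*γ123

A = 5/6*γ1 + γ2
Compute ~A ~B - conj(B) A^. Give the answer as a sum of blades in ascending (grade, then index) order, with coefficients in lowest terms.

first term: -γ1 - 5/6*γ2 + 15/4*γ3 + 5/6*γ13 + 25/36*γ23 - 9/2*γ123
second term: -γ1 - 5/6*γ2 + 15/4*γ3 + 5/6*γ13 + 25/36*γ23 + 9/2*γ123
Answer: -9*γ123


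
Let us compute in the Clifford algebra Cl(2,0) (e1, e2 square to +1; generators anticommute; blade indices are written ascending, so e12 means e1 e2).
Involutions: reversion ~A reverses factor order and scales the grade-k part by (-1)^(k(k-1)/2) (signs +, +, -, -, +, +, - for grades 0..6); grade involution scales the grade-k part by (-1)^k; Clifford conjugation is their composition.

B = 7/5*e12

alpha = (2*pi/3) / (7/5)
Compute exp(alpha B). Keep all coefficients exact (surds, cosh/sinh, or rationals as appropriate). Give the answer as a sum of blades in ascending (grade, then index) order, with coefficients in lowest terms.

B^2 = (7/5)^2*(e12)^2 = 49/25*(-1) = -49/25 (a basis 2-blade squares to minus the product of its generators' squares).
B^2 = -49/25 — B^2 < 0, so the exponential closes trigonometrically: l = 7/5, alpha*l = 2*pi/3, so exp(alpha B) = cos(2*pi/3) + (sin(2*pi/3)/(7/5))*B = -1/2 + (5*sqrt(3)/14)*B.
Answer: -1/2 + sqrt(3)/2*e12


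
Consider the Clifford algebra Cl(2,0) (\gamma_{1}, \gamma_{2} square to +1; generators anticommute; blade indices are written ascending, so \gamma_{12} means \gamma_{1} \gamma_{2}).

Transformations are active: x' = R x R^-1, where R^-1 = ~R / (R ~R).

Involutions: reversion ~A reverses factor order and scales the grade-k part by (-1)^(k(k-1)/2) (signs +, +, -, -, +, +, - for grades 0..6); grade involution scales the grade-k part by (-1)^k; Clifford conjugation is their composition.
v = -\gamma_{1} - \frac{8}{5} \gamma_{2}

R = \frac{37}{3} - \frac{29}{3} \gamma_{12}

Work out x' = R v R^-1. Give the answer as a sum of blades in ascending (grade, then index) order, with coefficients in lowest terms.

~R = \frac{37}{3} + \frac{29}{3} \gamma_{12}, and R ~R = \frac{2210}{9}, so R^-1 = ~R / (\frac{2210}{9}).
R v = \frac{47}{15} \gamma_{1} - \frac{147}{5} \gamma_{2}
Answer: \frac{7264}{5525} \gamma_{1} - \frac{7477}{5525} \gamma_{2}


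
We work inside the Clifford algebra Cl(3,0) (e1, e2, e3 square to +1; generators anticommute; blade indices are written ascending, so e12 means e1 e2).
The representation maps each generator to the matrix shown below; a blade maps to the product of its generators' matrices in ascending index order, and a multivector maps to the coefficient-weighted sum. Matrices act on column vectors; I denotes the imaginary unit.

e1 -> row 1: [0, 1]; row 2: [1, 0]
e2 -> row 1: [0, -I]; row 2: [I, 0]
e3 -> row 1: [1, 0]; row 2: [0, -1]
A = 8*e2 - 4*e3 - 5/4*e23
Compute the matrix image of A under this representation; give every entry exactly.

Bivector images (products of the table entries): rho(e23) = rho(e2)rho(e3) = row 1: [0, I]; row 2: [I, 0].
M = (8)*rho(e2) + (-4)*rho(e3) + (-5/4)*rho(e23), summed entrywise:
Answer: row 1: [-4, -37*I/4]; row 2: [27*I/4, 4]


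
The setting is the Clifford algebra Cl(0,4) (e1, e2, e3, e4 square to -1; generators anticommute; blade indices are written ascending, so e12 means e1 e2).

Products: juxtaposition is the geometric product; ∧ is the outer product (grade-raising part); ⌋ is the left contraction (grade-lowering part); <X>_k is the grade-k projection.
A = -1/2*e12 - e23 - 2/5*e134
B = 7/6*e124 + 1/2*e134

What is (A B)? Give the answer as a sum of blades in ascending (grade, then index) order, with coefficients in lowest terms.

step 1: -1/5 + 7/12*e4 - 7/15*e23 + 1/2*e124 - 7/6*e134 - 1/4*e234
Answer: -1/5 + 7/12*e4 - 7/15*e23 + 1/2*e124 - 7/6*e134 - 1/4*e234


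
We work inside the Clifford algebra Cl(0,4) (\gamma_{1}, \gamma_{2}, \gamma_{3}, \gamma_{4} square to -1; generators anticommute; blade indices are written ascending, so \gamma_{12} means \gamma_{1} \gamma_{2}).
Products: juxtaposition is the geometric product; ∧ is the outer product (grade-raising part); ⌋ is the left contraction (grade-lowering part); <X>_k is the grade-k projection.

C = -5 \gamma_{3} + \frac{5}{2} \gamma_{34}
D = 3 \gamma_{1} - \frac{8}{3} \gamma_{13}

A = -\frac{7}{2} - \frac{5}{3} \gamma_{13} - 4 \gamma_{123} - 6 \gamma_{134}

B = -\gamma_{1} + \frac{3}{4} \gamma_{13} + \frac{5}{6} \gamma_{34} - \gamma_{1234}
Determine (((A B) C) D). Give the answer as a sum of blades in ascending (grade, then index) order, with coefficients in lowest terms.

step 1: \frac{5}{4} + \frac{17}{2} \gamma_{1} + 3 \gamma_{2} + \frac{5}{3} \gamma_{3} + \frac{17}{2} \gamma_{4} - \frac{21}{8} \gamma_{13} + \frac{25}{18} \gamma_{14} - 4 \gamma_{23} + \frac{5}{3} \gamma_{24} - \frac{107}{12} \gamma_{34} + \frac{10}{3} \gamma_{124} + \frac{7}{2} \gamma_{1234}
step 2: \frac{245}{8} - \frac{105}{8} \gamma_{1} - 20 \gamma_{2} + 15 \gamma_{3} + \frac{485}{12} \gamma_{4} - \frac{35}{4} \gamma_{12} - \frac{1405}{36} \gamma_{13} + \frac{105}{16} \gamma_{14} - \frac{65}{6} \gamma_{23} + 10 \gamma_{24} + \frac{365}{8} \gamma_{34} + \frac{25}{3} \gamma_{123} - \frac{35}{2} \gamma_{124} + \frac{1015}{36} \gamma_{134} + \frac{95}{6} \gamma_{234} + \frac{50}{3} \gamma_{1234}
step 3: -\frac{13975}{216} + \frac{415}{8} \gamma_{1} - \frac{1745}{36} \gamma_{2} - \frac{1825}{12} \gamma_{3} + \frac{40985}{432} \gamma_{4} + \frac{280}{9} \gamma_{12} - \frac{380}{3} \gamma_{13} - \frac{2915}{12} \gamma_{14} - \frac{5}{3} \gamma_{23} + \frac{145}{18} \gamma_{24} - \frac{805}{12} \gamma_{34} - \frac{515}{6} \gamma_{123} + \frac{650}{9} \gamma_{124} + \frac{2095}{72} \gamma_{134} + \frac{290}{3} \gamma_{234} - \frac{125}{6} \gamma_{1234}
Answer: -\frac{13975}{216} + \frac{415}{8} \gamma_{1} - \frac{1745}{36} \gamma_{2} - \frac{1825}{12} \gamma_{3} + \frac{40985}{432} \gamma_{4} + \frac{280}{9} \gamma_{12} - \frac{380}{3} \gamma_{13} - \frac{2915}{12} \gamma_{14} - \frac{5}{3} \gamma_{23} + \frac{145}{18} \gamma_{24} - \frac{805}{12} \gamma_{34} - \frac{515}{6} \gamma_{123} + \frac{650}{9} \gamma_{124} + \frac{2095}{72} \gamma_{134} + \frac{290}{3} \gamma_{234} - \frac{125}{6} \gamma_{1234}


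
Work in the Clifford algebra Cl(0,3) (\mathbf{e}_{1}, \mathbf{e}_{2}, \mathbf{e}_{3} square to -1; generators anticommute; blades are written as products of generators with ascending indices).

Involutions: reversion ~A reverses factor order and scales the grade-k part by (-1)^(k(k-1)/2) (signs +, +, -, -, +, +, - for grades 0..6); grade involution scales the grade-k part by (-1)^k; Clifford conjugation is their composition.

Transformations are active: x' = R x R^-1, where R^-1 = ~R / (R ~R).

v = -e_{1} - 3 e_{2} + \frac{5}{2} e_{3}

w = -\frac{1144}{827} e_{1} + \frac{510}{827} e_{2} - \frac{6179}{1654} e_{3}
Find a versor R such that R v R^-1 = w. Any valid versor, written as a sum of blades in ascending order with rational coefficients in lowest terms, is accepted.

Here q(v) = q(w) = -\frac{65}{4}; the classical choice R = v + w = -\frac{1971}{827} e_{1} - \frac{1971}{827} e_{2} - \frac{1022}{827} e_{3} then realises v -> w under the sandwich.
Answer: -\frac{1971}{827} e_{1} - \frac{1971}{827} e_{2} - \frac{1022}{827} e_{3}


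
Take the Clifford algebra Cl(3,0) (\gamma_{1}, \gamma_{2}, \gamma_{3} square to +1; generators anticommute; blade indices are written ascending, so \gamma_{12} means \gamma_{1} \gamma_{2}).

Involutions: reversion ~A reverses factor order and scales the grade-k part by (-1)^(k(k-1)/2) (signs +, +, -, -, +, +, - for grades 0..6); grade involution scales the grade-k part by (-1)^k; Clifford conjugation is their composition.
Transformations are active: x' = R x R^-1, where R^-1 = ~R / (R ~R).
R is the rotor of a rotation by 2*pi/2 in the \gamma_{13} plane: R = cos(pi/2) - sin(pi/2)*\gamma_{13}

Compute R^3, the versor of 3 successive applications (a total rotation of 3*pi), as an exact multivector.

Because a rotor carries half the rotation angle, composing 3 copies of this \gamma_{13}-plane rotor multiplies the phase: 3*(pi/2) = \frac{3 \pi}{2}, hence R^3 = cos(\frac{3 \pi}{2}) - sin(\frac{3 \pi}{2})*\gamma_{13}.
cos(\frac{3 \pi}{2}) = 0 and sin(\frac{3 \pi}{2}) = -1, so R^3 = \gamma_{13}. The net rotation is 1*pi (after discarding 1 full turn, each of which contributes a factor -1 to the rotor); the rotor keeps the half-angle phase exactly.
Answer: \gamma_{13}


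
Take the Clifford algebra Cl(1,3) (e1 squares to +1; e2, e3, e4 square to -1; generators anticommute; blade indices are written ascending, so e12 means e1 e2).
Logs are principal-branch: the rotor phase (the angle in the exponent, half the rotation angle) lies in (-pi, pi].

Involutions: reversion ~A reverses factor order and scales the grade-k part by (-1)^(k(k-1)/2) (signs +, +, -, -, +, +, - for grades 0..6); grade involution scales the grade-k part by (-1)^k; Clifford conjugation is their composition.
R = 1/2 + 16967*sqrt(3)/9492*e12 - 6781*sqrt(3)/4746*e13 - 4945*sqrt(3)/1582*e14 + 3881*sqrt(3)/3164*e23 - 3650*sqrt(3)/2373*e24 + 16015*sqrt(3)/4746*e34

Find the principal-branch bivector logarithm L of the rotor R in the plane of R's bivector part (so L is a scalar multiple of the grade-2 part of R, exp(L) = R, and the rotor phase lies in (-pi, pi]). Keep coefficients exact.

The scalar part of R is 1/2, which pins the rotor phase on the principal branch; dividing the bivector part by the sine of that phase recovers the unit plane, and L is the phase times that plane.
Concretely: cos(phase) = 1/2 gives phase = ±pi/3, and since phase/sin(phase) is even the sign is immaterial: L = (phase/sin(phase)) * <R>_2 = (2*sqrt(3)*pi/9) * <R>_2.
Answer: 16967*pi/14238*e12 - 6781*pi/7119*e13 - 4945*pi/2373*e14 + 3881*pi/4746*e23 - 7300*pi/7119*e24 + 16015*pi/7119*e34


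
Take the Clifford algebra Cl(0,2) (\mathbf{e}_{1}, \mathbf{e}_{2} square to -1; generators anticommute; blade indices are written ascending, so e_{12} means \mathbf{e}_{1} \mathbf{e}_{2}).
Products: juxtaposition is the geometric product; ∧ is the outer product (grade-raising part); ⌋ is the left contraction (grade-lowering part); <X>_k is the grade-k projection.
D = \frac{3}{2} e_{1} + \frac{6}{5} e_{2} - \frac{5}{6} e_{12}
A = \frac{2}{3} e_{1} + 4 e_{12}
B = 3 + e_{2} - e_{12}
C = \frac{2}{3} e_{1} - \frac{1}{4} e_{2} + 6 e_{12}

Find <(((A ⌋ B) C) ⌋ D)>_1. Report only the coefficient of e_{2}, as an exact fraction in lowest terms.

step 1: 4 + \frac{2}{3} e_{2}
step 2: \frac{1}{6} + \frac{20}{3} e_{1} - e_{2} + \frac{212}{9} e_{12}
step 3: \frac{1462}{135} + \frac{13}{12} e_{1} + \frac{259}{45} e_{2} - \frac{5}{36} e_{12}
step 4: \frac{13}{12} e_{1} + \frac{259}{45} e_{2}
Answer: \frac{259}{45}


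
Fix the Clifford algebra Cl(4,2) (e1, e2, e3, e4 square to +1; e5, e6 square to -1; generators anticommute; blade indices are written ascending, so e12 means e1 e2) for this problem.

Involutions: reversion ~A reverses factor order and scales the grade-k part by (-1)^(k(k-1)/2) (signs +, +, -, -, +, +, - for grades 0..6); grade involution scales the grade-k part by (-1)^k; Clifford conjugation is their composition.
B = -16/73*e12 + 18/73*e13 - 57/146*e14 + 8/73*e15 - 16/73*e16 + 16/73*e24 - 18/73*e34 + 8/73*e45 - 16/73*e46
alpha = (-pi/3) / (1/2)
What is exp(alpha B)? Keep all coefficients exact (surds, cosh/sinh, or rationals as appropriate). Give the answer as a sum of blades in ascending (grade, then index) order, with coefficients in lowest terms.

B^2 term by term: the squares give (-16/73)^2*(e12)^2 + (18/73)^2*(e13)^2 + (-57/146)^2*(e14)^2 + (8/73)^2*(e15)^2 + (-16/73)^2*(e16)^2 + (16/73)^2*(e24)^2 + (-18/73)^2*(e34)^2 + (8/73)^2*(e45)^2 + (-16/73)^2*(e46)^2 = 256/5329*(-1) + 324/5329*(-1) + 3249/21316*(-1) + 64/5329*(+1) + 256/5329*(+1) + 256/5329*(-1) + 324/5329*(-1) + 64/5329*(+1) + 256/5329*(+1) = -1/4 (each basis 2-blade squares to minus the product of its generators' squares); cross terms between blades sharing an index anticommute and cancel; the commuting (index-disjoint) pairs give grade-4 terms 2*c*c'*(blade product), which cancel blade by blade — e1234: 576/5329 - 576/5329 = 0; e1245: -256/5329 + 256/5329 = 0; e1246: 512/5329 - 512/5329 = 0; e1345: 288/5329 - 288/5329 = 0; e1346: -576/5329 + 576/5329 = 0; e1456: 256/5329 - 256/5329 = 0 — confirming B is simple. So B^2 = -1/4.
B^2 = -1/4 — since the square is negative, the closed form is circular: l = 1/2, alpha*l = -pi/3, so exp(alpha B) = cos(-pi/3) + (sin(-pi/3)/(1/2))*B = 1/2 + (-sqrt(3))*B.
Answer: 1/2 + 16*sqrt(3)/73*e12 - 18*sqrt(3)/73*e13 + 57*sqrt(3)/146*e14 - 8*sqrt(3)/73*e15 + 16*sqrt(3)/73*e16 - 16*sqrt(3)/73*e24 + 18*sqrt(3)/73*e34 - 8*sqrt(3)/73*e45 + 16*sqrt(3)/73*e46


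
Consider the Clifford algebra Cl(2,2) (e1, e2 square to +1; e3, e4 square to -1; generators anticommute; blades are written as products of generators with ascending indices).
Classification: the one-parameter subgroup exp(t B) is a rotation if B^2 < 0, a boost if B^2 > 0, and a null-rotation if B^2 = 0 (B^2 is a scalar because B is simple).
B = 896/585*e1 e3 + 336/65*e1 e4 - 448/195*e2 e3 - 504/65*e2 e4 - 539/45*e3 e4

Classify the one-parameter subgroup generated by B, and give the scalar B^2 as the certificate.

B^2 term by term: the squares give (896/585)^2*(e1 e3)^2 + (336/65)^2*(e1 e4)^2 + (-448/195)^2*(e2 e3)^2 + (-504/65)^2*(e2 e4)^2 + (-539/45)^2*(e3 e4)^2 = 802816/342225*(+1) + 112896/4225*(+1) + 200704/38025*(+1) + 254016/4225*(+1) + 290521/2025*(-1) = -49 (each basis 2-blade squares to minus the product of its generators' squares); cross terms between blades sharing an index anticommute and cancel; the commuting (index-disjoint) pairs give grade-4 terms 2*c*c'*(blade product), which cancel blade by blade — e1 e2 e3 e4: 100352/4225 - 100352/4225 = 0 — confirming B is simple. So B^2 = -49.
Answer: rotation, certificate B^2 = -49. Certificate logic: -49 is a conjugation-invariant scalar, so its sign fixes rotation versus boost versus null-rotation outright.


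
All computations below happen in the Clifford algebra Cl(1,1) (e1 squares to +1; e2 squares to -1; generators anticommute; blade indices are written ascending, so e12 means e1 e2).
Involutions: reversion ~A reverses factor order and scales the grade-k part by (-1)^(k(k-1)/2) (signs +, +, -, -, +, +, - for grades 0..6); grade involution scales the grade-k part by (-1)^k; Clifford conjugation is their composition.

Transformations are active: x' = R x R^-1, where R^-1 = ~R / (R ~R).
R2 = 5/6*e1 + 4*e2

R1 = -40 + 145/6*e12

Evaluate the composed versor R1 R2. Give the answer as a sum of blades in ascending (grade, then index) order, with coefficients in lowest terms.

Distribute over the terms of R1 (each basis-blade product reordered to ascending indices, repeated generators contracted through their squares):
(-40) R2 = -100/3*e1 - 160*e2
(145/6*e12) R2 = -290/3*e1 - 725/36*e2
Summing the partial products and collecting blades:
Answer: -130*e1 - 6485/36*e2


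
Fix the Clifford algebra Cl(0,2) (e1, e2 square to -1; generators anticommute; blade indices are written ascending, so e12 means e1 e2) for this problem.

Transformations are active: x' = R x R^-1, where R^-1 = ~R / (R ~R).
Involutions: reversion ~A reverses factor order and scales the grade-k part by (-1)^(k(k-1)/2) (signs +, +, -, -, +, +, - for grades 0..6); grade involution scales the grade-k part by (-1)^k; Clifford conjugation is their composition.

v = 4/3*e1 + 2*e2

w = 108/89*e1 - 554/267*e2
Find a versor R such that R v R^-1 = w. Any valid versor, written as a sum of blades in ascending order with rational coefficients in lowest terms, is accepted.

Since q(v) = q(w) = -52/9, the sum R = v + w = 680/267*e1 - 20/267*e2 does the job whenever invertible.
Answer: 680/267*e1 - 20/267*e2


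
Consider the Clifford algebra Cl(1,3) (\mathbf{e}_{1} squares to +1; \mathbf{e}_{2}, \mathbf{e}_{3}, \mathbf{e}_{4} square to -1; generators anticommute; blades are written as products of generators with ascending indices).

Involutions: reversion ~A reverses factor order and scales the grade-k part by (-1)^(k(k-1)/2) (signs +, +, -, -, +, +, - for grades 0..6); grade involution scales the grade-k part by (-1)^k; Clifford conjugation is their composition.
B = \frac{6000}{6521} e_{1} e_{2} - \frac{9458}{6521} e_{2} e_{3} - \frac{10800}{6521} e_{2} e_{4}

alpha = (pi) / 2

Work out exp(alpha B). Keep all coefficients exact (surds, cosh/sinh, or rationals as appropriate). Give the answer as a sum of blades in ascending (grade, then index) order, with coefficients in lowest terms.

B^2 term by term: the squares give (\frac{6000}{6521})^2*(e_{1} e_{2})^2 + (-\frac{9458}{6521})^2*(e_{2} e_{3})^2 + (-\frac{10800}{6521})^2*(e_{2} e_{4})^2 = \frac{36000000}{42523441}*(+1) + \frac{89453764}{42523441}*(-1) + \frac{116640000}{42523441}*(-1) = -4 (each basis 2-blade squares to minus the product of its generators' squares); cross terms between blades sharing an index anticommute and cancel. So B^2 = -4.
B^2 = -4 — the series telescopes trigonometrically here: l = 2, alpha*l = \pi, so exp(alpha B) = cos(\pi) + (sin(\pi)/2)*B = -1 + (0)*B.
Answer: -1


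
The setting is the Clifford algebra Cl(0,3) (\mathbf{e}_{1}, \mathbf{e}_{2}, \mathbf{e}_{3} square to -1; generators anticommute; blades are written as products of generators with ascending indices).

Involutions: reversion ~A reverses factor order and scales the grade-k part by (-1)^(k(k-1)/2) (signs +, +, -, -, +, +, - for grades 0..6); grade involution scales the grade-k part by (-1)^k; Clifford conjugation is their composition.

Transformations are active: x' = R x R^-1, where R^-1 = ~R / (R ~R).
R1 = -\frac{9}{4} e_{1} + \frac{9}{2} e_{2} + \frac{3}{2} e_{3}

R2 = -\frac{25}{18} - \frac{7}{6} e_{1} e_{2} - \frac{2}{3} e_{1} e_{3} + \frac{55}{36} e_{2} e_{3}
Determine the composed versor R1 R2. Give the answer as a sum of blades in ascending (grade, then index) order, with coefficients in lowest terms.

Distribute over the terms of R1 (each basis-blade product reordered to ascending indices, repeated generators contracted through their squares):
(-\frac{9}{4} e_{1}) R2 = \frac{25}{8} e_{1} - \frac{21}{8} e_{2} - \frac{3}{2} e_{3} - \frac{55}{16} e_{1} e_{2} e_{3}
(\frac{9}{2} e_{2}) R2 = -\frac{21}{4} e_{1} - \frac{25}{4} e_{2} - \frac{55}{8} e_{3} + 3 e_{1} e_{2} e_{3}
(\frac{3}{2} e_{3}) R2 = -e_{1} + \frac{55}{24} e_{2} - \frac{25}{12} e_{3} - \frac{7}{4} e_{1} e_{2} e_{3}
Summing the partial products and collecting blades:
Answer: -\frac{25}{8} e_{1} - \frac{79}{12} e_{2} - \frac{251}{24} e_{3} - \frac{35}{16} e_{1} e_{2} e_{3}


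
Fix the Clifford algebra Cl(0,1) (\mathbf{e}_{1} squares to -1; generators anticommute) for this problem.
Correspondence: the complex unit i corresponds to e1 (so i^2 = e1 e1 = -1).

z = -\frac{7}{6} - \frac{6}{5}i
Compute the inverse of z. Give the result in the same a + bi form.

In blades: z = -\frac{7}{6} - \frac{6}{5} e_{1}.
With qbar = -\frac{7}{6} + \frac{6}{5} e_{1} (scalar fixed, mapped units negated), z qbar = \frac{2521}{900} (the sum of squared coefficients), so z^-1 = qbar / (\frac{2521}{900}) = -\frac{1050}{2521} + \frac{1080}{2521} e_{1}; translating back:
Answer: -\frac{1050}{2521} + \frac{1080}{2521}i


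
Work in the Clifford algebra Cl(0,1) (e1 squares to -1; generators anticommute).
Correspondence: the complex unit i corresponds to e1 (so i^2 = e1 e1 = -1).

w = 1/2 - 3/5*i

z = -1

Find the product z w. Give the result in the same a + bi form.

In blades: z = -1, w = 1/2 - 3/5*e1.
Distribute z over w term by term (generator squares from the signature, products reordered to ascending indices): (-1)*w = -1/2 + 3/5*e1.
Sum: -1/2 + 3/5*e1; translating back through the correspondence:
Answer: -1/2 + 3/5*i


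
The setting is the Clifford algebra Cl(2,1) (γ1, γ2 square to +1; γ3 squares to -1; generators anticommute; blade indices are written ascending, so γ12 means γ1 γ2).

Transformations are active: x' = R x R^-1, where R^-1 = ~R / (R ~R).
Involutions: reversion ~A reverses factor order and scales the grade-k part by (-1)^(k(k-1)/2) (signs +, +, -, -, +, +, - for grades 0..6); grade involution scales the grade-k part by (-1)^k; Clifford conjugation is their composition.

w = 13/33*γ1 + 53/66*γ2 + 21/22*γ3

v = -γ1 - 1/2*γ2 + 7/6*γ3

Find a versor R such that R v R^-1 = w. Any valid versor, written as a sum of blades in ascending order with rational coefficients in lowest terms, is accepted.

Since q(v) = q(w) = -1/9, the sum R = v + w = -20/33*γ1 + 10/33*γ2 + 70/33*γ3 does the job whenever invertible.
Answer: -20/33*γ1 + 10/33*γ2 + 70/33*γ3


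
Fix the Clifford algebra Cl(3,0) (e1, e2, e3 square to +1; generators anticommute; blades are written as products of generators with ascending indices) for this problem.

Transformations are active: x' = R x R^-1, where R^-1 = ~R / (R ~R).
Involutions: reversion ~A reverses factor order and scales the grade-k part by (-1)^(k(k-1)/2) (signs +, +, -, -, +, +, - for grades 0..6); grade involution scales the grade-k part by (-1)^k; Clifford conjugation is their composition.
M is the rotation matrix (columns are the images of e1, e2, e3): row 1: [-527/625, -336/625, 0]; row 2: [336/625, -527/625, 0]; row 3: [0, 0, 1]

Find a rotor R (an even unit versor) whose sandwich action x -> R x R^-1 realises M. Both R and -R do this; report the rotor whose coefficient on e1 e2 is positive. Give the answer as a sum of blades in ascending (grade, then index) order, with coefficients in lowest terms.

Method: write R = a + b12*e1 e2 + b13*e1 e3 + b23*e2 e3 with a^2 + b12^2 + b13^2 + b23^2 = 1 (so R^-1 = ~R). Expanding the columns R e_j ~R gives tr M = 4a^2 - 1 and, from the antisymmetric part, M21 - M12 = -4a*b12, M13 - M31 = 4a*b13, M32 - M23 = -4a*b23.
Here tr M = -429/625, so a^2 = (1 + tr M)/4 = 49/625 and a = ±7/25. Taking a = 7/25: M21 - M12 = 672/625, M13 - M31 = 0, M32 - M23 = 0, giving b12 = -24/25, b13 = 0, b23 = 0, i.e. R = 7/25 - 24/25*e1 e2.
Its e1 e2 coefficient is negative, so report the other preimage -R.
Answer: -7/25 + 24/25*e1 e2. Uniqueness: Spin(3) -> SO(3) maps R and -R to the same rotation of trace -429/625; fixing the sign of the e1 e2 coefficient removes the ambiguity.


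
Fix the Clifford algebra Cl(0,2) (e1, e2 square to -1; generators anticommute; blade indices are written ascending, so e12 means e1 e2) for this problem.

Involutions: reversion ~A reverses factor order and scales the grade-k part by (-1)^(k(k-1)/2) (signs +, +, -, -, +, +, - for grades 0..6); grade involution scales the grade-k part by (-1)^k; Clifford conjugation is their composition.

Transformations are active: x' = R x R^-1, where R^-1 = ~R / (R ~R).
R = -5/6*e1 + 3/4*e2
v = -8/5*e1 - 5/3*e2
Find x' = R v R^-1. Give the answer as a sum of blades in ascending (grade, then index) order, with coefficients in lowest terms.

~R = -5/6*e1 + 3/4*e2, and R ~R = -181/144, so R^-1 = ~R / (-181/144).
R v = -1/12 + 233/90*e12
Answer: 1348/905*e1 + 959/543*e2


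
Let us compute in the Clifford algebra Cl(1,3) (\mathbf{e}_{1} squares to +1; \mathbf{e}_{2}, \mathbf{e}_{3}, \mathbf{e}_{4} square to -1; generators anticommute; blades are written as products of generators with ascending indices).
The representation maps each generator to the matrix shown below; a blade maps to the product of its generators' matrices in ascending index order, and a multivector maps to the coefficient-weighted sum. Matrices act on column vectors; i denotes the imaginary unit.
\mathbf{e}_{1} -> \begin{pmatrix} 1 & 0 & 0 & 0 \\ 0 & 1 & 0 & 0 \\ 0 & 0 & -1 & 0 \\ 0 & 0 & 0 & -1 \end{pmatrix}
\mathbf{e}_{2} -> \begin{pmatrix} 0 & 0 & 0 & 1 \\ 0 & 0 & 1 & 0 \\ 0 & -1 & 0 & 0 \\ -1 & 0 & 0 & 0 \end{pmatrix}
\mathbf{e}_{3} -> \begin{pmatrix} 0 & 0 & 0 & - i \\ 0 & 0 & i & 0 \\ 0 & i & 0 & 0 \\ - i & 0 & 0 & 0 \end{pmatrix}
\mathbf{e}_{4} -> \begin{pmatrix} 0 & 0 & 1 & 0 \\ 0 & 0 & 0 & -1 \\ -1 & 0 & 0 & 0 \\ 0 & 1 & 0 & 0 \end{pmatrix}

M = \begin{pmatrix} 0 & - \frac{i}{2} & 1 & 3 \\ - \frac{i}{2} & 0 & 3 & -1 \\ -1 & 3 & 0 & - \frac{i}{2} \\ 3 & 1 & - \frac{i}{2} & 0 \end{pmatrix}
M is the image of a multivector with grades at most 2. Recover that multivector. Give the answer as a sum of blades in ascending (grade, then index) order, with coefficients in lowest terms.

Method: the blade images are trace-orthogonal — tr(rho(e_A) rho(e_B)^-1) = 4 if A = B and 0 otherwise — and rho(e_A)^-1 = (e_A)^2 * rho(e_A) with (e_A)^2 = +1 or -1, so the coefficient of e_A in the preimage is (e_A)^2 * tr(M rho(e_A))/4.
Nonzero projections over blades of grade <= 2: e_{4}: (e_{4})^2 = -1, tr(M rho(e_{4})) = -4, coefficient 1; e_{1} e_{2}: (e_{1} e_{2})^2 = +1, tr(M rho(e_{1} e_{2})) = 12, coefficient 3; e_{3} e_{4}: (e_{3} e_{4})^2 = -1, tr(M rho(e_{3} e_{4})) = -2, coefficient \frac{1}{2}. Every other blade of grade <= 2 projects to 0.
Answer: e_{4} + 3 e_{1} e_{2} + \frac{1}{2} e_{3} e_{4}


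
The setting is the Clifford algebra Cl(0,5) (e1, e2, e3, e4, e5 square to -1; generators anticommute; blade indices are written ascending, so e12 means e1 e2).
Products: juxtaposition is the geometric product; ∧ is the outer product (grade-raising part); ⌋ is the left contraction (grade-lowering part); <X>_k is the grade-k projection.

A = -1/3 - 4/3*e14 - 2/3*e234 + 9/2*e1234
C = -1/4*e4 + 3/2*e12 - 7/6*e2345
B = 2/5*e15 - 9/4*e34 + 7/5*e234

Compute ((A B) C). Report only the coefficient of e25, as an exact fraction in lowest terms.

step 1: -14/15 + 63/10*e1 - 3/2*e2 + 81/8*e12 + 3*e13 - 2/15*e15 + 3/4*e34 - 8/15*e45 + 28/15*e123 - 7/15*e234 + 9/5*e2345 + 4/15*e12345
step 2: -1383/80 - 461/180*e1 - 189/20*e2 - 209/80*e3 + 7/30*e4 + 61/90*e5 - 7/5*e12 - 63/40*e14 - 943/180*e23 + 3/8*e24 + 43/40*e25 - 81/32*e124 - 29/20*e134 + 193/90*e145 - 9/20*e235 - 43/20*e345 + 293/360*e1234 - 1/15*e1235 - 43/10*e1245 + 1161/80*e1345 + 49/45*e2345 - 147/20*e12345
Answer: 43/40


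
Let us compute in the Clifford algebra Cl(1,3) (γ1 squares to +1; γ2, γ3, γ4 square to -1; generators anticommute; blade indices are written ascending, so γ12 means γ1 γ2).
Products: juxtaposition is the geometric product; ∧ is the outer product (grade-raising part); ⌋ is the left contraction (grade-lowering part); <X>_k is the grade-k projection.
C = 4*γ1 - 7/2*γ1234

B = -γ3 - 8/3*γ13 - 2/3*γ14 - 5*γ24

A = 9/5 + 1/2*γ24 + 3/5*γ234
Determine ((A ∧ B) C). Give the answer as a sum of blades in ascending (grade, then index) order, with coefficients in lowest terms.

step 1: -9/5*γ3 - 24/5*γ13 - 6/5*γ14 - 9*γ24 + 1/2*γ234 + 4/3*γ1234
step 2: 14/3 + 7/4*γ1 + 96/5*γ3 + 24/5*γ4 + 387/10*γ13 + 21/5*γ23 - 84/5*γ24 - 423/10*γ124 - 16/3*γ234 - 2*γ1234
Answer: 14/3 + 7/4*γ1 + 96/5*γ3 + 24/5*γ4 + 387/10*γ13 + 21/5*γ23 - 84/5*γ24 - 423/10*γ124 - 16/3*γ234 - 2*γ1234


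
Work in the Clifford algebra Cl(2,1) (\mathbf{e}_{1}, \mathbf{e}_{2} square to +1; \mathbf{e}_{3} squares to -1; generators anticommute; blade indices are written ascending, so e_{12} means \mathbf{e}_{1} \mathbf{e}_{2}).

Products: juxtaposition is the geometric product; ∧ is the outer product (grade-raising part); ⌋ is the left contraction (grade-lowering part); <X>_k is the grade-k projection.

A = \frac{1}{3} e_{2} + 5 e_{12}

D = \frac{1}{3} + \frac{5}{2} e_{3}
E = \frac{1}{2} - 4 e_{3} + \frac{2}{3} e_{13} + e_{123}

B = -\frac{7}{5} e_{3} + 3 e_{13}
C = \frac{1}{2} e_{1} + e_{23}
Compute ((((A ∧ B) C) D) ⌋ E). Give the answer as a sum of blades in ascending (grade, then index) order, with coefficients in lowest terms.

step 1: -\frac{7}{15} e_{23} - 8 e_{123}
step 2: -\frac{7}{15} - 8 e_{1} - 4 e_{23} - \frac{7}{30} e_{123}
step 3: -\frac{7}{45} - \frac{8}{3} e_{1} + 10 e_{2} - \frac{7}{6} e_{3} + \frac{7}{12} e_{12} - 20 e_{13} - \frac{4}{3} e_{23} - \frac{7}{90} e_{123}
step 4: -\frac{817}{45} - \frac{19}{9} e_{1} + 20 e_{2} - \frac{313}{180} e_{3} + \frac{7}{6} e_{12} - \frac{1364}{135} e_{13} - \frac{8}{3} e_{23} - \frac{7}{45} e_{123}
Answer: -\frac{817}{45} - \frac{19}{9} e_{1} + 20 e_{2} - \frac{313}{180} e_{3} + \frac{7}{6} e_{12} - \frac{1364}{135} e_{13} - \frac{8}{3} e_{23} - \frac{7}{45} e_{123}


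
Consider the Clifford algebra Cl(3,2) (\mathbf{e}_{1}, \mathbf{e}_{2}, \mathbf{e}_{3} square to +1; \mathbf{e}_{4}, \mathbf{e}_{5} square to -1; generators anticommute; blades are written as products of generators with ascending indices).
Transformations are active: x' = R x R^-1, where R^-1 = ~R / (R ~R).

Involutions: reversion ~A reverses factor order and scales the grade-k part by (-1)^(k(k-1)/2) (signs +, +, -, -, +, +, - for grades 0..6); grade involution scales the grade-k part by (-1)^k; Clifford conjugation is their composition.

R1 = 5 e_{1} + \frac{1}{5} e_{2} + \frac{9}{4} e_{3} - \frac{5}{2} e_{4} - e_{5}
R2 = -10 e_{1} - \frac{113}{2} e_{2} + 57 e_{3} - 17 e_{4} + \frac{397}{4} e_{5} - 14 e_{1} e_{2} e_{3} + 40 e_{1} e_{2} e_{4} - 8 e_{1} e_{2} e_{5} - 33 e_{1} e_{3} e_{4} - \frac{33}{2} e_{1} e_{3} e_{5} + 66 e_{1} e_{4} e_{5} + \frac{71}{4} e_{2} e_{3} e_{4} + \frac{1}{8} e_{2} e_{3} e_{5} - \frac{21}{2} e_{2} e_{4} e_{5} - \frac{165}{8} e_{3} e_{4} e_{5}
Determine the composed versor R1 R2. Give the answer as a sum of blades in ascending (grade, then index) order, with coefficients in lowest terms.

Distribute over the terms of R1 (each basis-blade product reordered to ascending indices, repeated generators contracted through their squares):
(5 e_{1}) R2 = -50 - \frac{565}{2} e_{1} e_{2} + 285 e_{1} e_{3} - 85 e_{1} e_{4} + \frac{1985}{4} e_{1} e_{5} - 70 e_{2} e_{3} + 200 e_{2} e_{4} - 40 e_{2} e_{5} - 165 e_{3} e_{4} - \frac{165}{2} e_{3} e_{5} + 330 e_{4} e_{5} + \frac{355}{4} e_{1} e_{2} e_{3} e_{4} + \frac{5}{8} e_{1} e_{2} e_{3} e_{5} - \frac{105}{2} e_{1} e_{2} e_{4} e_{5} - \frac{825}{8} e_{1} e_{3} e_{4} e_{5}
(\frac{1}{5} e_{2}) R2 = -\frac{113}{10} + 2 e_{1} e_{2} + \frac{14}{5} e_{1} e_{3} - 8 e_{1} e_{4} + \frac{8}{5} e_{1} e_{5} + \frac{57}{5} e_{2} e_{3} - \frac{17}{5} e_{2} e_{4} + \frac{397}{20} e_{2} e_{5} + \frac{71}{20} e_{3} e_{4} + \frac{1}{40} e_{3} e_{5} - \frac{21}{10} e_{4} e_{5} + \frac{33}{5} e_{1} e_{2} e_{3} e_{4} + \frac{33}{10} e_{1} e_{2} e_{3} e_{5} - \frac{66}{5} e_{1} e_{2} e_{4} e_{5} - \frac{33}{8} e_{2} e_{3} e_{4} e_{5}
(\frac{9}{4} e_{3}) R2 = \frac{513}{4} - \frac{63}{2} e_{1} e_{2} + \frac{45}{2} e_{1} e_{3} + \frac{297}{4} e_{1} e_{4} + \frac{297}{8} e_{1} e_{5} + \frac{1017}{8} e_{2} e_{3} - \frac{639}{16} e_{2} e_{4} - \frac{9}{32} e_{2} e_{5} - \frac{153}{4} e_{3} e_{4} + \frac{3573}{16} e_{3} e_{5} - \frac{1485}{32} e_{4} e_{5} + 90 e_{1} e_{2} e_{3} e_{4} - 18 e_{1} e_{2} e_{3} e_{5} - \frac{297}{2} e_{1} e_{3} e_{4} e_{5} + \frac{189}{8} e_{2} e_{3} e_{4} e_{5}
(-\frac{5}{2} e_{4}) R2 = -\frac{85}{2} + 100 e_{1} e_{2} - \frac{165}{2} e_{1} e_{3} - 25 e_{1} e_{4} - 165 e_{1} e_{5} + \frac{355}{8} e_{2} e_{3} - \frac{565}{4} e_{2} e_{4} + \frac{105}{4} e_{2} e_{5} + \frac{285}{2} e_{3} e_{4} + \frac{825}{16} e_{3} e_{5} - \frac{1985}{8} e_{4} e_{5} - 35 e_{1} e_{2} e_{3} e_{4} + 20 e_{1} e_{2} e_{4} e_{5} + \frac{165}{4} e_{1} e_{3} e_{4} e_{5} - \frac{5}{16} e_{2} e_{3} e_{4} e_{5}
(-e_{5}) R2 = \frac{397}{4} - 8 e_{1} e_{2} - \frac{33}{2} e_{1} e_{3} + 66 e_{1} e_{4} - 10 e_{1} e_{5} + \frac{1}{8} e_{2} e_{3} - \frac{21}{2} e_{2} e_{4} - \frac{113}{2} e_{2} e_{5} - \frac{165}{8} e_{3} e_{4} + 57 e_{3} e_{5} - 17 e_{4} e_{5} - 14 e_{1} e_{2} e_{3} e_{5} + 40 e_{1} e_{2} e_{4} e_{5} - 33 e_{1} e_{3} e_{4} e_{5} + \frac{71}{4} e_{2} e_{3} e_{4} e_{5}
Summing the partial products and collecting blades:
Answer: \frac{1237}{10} - 220 e_{1} e_{2} + \frac{2113}{10} e_{1} e_{3} + \frac{89}{4} e_{1} e_{4} + \frac{14399}{40} e_{1} e_{5} + \frac{4521}{40} e_{2} e_{3} + \frac{393}{80} e_{2} e_{4} - \frac{8109}{160} e_{2} e_{5} - \frac{3113}{40} e_{3} e_{4} + \frac{1247}{5} e_{3} e_{5} + \frac{2619}{160} e_{4} e_{5} + \frac{3007}{20} e_{1} e_{2} e_{3} e_{4} - \frac{1123}{40} e_{1} e_{2} e_{3} e_{5} - \frac{57}{10} e_{1} e_{2} e_{4} e_{5} - \frac{1947}{8} e_{1} e_{3} e_{4} e_{5} + \frac{591}{16} e_{2} e_{3} e_{4} e_{5}
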